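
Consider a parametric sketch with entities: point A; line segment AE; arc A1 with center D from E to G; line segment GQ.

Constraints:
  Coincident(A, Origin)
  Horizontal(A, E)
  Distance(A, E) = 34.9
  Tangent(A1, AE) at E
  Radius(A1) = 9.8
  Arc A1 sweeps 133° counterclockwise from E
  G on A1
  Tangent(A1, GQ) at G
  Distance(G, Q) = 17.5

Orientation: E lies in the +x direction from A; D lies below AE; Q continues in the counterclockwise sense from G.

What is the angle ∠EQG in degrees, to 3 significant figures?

33.8°

On A1, E sits at bearing 90° from D; a 133° counterclockwise sweep puts G at bearing 223°, so G = D + 9.8·(cos 223°, sin 223°) = (27.7, -16.5). Since A1 is tangent to GQ there, DG ⟂ GQ, so GQ runs along (−sin 223°, cos 223°); with |GQ| = 17.5, Q = (39.7, -29.3). Then cos ∠EQG = QE·QG / (|QE||QG|), giving 33.8°.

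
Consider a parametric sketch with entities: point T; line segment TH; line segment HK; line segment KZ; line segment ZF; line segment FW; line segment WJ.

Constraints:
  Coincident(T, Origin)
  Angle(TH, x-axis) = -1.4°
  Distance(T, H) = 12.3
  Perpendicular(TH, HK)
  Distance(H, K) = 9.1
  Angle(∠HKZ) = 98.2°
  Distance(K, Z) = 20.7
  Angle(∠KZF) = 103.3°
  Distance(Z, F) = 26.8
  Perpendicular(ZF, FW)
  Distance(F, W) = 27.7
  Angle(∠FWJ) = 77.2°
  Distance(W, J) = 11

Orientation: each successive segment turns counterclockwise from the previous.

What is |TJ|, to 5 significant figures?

15.387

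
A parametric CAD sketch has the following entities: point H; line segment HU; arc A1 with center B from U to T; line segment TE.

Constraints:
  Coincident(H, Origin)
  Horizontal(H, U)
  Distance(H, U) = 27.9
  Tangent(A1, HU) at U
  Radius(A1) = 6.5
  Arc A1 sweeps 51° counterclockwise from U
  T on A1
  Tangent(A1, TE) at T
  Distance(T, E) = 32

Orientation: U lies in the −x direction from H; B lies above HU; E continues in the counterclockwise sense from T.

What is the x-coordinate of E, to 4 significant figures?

-2.710

H is at the origin; H and U share the same y with |HU| = 27.9 and U on the −x side, so U = (-27.90, 0.000). A1 meets HU tangentially, so BU is at right angles to HU, so B = U + (0, 6.5) = (-27.90, 6.500). On A1, U sits at bearing -90° from B; a 51° counterclockwise sweep puts T at bearing -39°, so T = B + 6.5·(cos -39°, sin -39°) = (-22.85, 2.409). A1 meets TE tangentially, so BT is at right angles to TE, so TE runs along (−sin -39°, cos -39°); with |TE| = 32.0, E = (-2.710, 27.28). So E.x = -2.710.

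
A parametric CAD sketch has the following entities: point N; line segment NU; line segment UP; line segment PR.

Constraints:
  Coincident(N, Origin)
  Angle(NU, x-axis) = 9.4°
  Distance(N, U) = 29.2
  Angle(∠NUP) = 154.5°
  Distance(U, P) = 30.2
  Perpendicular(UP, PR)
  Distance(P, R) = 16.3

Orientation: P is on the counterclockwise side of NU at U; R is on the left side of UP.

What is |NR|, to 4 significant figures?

56.68

N is at the origin; NU runs at 9.4° with length 29.2, so U = 29.2·(cos 9.4°, sin 9.4°) = (28.81, 4.769). ∠NUP = 154.5°, so UP runs at 9.4° + (180° − 154.5°) = 34.90° from the x-axis; with |UP| = 30.2, P = U + 30.2·(cos 34.90°, sin 34.90°) = (53.58, 22.05). UP is perpendicular to PR; with |PR| = 16.3 on the left of UP, R = P + 16.3·(-0.5721, 0.8202) = (44.25, 35.42). Then |NR| = |R − N| = 56.68.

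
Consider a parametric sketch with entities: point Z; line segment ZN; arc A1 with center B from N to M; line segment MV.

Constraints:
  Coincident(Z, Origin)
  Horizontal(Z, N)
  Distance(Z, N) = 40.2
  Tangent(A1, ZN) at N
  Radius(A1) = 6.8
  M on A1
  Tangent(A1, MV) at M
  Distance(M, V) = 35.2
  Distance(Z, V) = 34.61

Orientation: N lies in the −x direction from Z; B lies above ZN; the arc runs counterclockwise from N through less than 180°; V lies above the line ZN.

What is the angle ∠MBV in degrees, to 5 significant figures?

79.066°

Z is at the origin; ZN is horizontal with |ZN| = 40.2 and N on the −x side, so N = (-40.200, 0.0000). Since A1 is tangent to ZN there, BN ⟂ ZN, so B = N + (0, 6.8) = (-40.200, 6.8000). Since BM ⟂ MV (tangency), |BV| = √(6.8² + 35.2²) = 35.851 regardless of where M sits on A1. So V lies on both circle(Z, 34.61) and circle(B, 35.851); the above-ZN intersection is V = (-14.253, 31.539). M is the foot of the tangent from V: M = (-34.659, 2.8578).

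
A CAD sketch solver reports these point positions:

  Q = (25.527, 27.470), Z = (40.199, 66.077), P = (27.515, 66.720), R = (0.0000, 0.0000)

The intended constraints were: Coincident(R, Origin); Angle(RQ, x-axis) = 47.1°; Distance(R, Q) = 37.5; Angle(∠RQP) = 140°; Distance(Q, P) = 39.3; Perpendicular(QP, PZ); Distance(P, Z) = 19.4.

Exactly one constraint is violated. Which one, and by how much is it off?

Distance(P, Z) = 19.4 — off by 6.70.

R = (0.00, 0.00) ✓; RQ at 47.10° ✓; |RQ| = 37.50 ✓; ∠RQP = 140.0° ✓; |QP| = 39.30 ✓; ∠(QP, PZ) = 90.00° ✓; |PZ| = 12.70 ✗.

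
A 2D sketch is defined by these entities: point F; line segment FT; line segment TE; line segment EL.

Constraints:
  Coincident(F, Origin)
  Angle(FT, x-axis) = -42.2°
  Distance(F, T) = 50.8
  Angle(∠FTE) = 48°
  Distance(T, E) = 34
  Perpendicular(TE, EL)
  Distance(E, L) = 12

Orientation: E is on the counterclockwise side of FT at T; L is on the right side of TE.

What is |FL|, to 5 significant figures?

49.752

F is at the origin; FT runs at -42.2° with length 50.8, so T = 50.8·(cos -42.2°, sin -42.2°) = (37.633, -34.123). ∠FTE = 48.0°, so TE runs at -42.2° + (180° − 48.0°) = 89.800° from the x-axis; with |TE| = 34.0, E = T + 34.0·(cos 89.800°, sin 89.800°) = (37.752, -0.12361). The perpendicularity gives EL at right angles to TE; with |EL| = 12.0 on the right of TE, L = E + 12.0·(0.99999, -0.0034907) = (49.751, -0.16550). Then |FL| = |L − F| = 49.752.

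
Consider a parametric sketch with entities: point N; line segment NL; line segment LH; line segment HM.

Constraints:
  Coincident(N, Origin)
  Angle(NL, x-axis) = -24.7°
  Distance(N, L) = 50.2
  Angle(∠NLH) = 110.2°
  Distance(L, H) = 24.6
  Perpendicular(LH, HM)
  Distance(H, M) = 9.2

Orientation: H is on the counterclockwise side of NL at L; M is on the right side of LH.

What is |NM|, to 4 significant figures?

70.21

N is at the origin; NL runs at -24.7° with length 50.2, so L = 50.2·(cos -24.7°, sin -24.7°) = (45.61, -20.98). ∠NLH = 110.2°, so LH runs at -24.7° + (180° − 110.2°) = 45.10° from the x-axis; with |LH| = 24.6, H = L + 24.6·(cos 45.10°, sin 45.10°) = (62.97, -3.552). LH is perpendicular to HM; with |HM| = 9.2 on the right of LH, M = H + 9.2·(0.7083, -0.7059) = (69.49, -10.05). Then |NM| = |M − N| = 70.21.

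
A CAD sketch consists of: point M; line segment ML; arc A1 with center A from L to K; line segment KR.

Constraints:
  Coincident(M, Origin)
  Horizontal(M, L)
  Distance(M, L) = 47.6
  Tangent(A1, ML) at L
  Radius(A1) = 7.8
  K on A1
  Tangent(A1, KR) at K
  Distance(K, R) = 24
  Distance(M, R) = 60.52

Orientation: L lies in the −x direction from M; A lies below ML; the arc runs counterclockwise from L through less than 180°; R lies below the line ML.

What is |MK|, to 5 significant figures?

56.033

Checks: |AL| = 7.800 ✓; |AK| = 7.800 ✓; ∠(AK, KR) = 90.00° ✓; |KR| = 24.00 ✓; |MR| = 60.52 ✓.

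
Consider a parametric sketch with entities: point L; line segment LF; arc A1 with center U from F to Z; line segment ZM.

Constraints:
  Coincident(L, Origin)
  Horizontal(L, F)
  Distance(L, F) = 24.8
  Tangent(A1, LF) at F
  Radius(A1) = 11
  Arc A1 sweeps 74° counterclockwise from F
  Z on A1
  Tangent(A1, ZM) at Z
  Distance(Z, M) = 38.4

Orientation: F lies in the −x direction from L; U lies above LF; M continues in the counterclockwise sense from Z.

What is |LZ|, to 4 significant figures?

16.31

A1 meets LF tangentially, so UF is at right angles to LF, so U = F + (0, 11) = (-24.80, 11.00). On A1, F sits at bearing -90° from U; a 74° counterclockwise sweep puts Z at bearing -16°, so Z = U + 11.0·(cos -16°, sin -16°) = (-14.23, 7.968). Then |LZ| = |Z − L| = 16.31.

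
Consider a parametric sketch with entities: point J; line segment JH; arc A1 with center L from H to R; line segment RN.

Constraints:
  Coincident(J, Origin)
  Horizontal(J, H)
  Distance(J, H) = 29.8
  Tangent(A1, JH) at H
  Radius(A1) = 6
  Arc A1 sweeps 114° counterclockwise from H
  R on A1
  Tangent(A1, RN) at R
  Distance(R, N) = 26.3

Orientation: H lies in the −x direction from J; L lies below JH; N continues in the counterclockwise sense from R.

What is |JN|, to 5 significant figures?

40.724

On A1, H sits at bearing 90° from L; a 114° counterclockwise sweep puts R at bearing 204°, so R = L + 6.0·(cos 204°, sin 204°) = (-35.281, -8.4404). The tangent condition forces LR to be normal to RN, so RN runs along (−sin 204°, cos 204°); with |RN| = 26.3, N = (-24.584, -32.467). Then |JN| = |N − J| = 40.724.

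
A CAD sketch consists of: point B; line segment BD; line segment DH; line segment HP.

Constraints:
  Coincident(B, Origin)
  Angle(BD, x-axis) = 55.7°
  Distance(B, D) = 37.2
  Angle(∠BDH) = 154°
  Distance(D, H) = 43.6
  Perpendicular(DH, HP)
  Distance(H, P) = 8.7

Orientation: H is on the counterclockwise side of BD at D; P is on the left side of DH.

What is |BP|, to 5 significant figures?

77.410

∠BDH = 154.0°, so DH runs at 55.7° + (180° − 154.0°) = 81.700° from the x-axis; with |DH| = 43.6, H = D + 43.6·(cos 81.700°, sin 81.700°) = (27.257, 73.874). DH ⟂ HP; with |HP| = 8.7 on the left of DH, P = H + 8.7·(-0.98953, 0.14436) = (18.648, 75.130). Then |BP| = |P − B| = 77.410.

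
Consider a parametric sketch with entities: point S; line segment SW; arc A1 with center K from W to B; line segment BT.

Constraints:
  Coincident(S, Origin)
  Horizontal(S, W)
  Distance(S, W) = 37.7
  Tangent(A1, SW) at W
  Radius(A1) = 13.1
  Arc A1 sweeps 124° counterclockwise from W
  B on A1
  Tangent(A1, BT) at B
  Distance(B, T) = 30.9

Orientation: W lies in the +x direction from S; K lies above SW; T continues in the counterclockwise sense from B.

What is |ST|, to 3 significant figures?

55.7

S is at the origin; S and W share the same y with |SW| = 37.7 and W on the +x side, so W = (37.7, 0.00). The tangent condition forces KW to be normal to SW, so K = W + (0, 13.1) = (37.7, 13.1). On A1, W sits at bearing -90° from K; a 124° counterclockwise sweep puts B at bearing 34°, so B = K + 13.1·(cos 34°, sin 34°) = (48.6, 20.4). Since A1 is tangent to BT there, KB ⟂ BT, so BT runs along (−sin 34°, cos 34°); with |BT| = 30.9, T = (31.3, 46.0). Then |ST| = |T − S| = 55.7.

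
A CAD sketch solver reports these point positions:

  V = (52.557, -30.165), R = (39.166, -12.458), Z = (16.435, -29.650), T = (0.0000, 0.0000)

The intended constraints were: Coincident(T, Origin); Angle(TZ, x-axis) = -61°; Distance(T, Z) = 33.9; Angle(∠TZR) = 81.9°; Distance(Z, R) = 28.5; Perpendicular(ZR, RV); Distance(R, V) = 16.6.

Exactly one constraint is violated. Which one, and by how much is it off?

Distance(R, V) = 16.6 — off by 5.60.

T = (0.00, 0.00) ✓; TZ at -61.00° ✓; |TZ| = 33.90 ✓; ∠TZR = 81.90° ✓; |ZR| = 28.50 ✓; ∠(ZR, RV) = 90.00° ✓; |RV| = 22.20 ✗.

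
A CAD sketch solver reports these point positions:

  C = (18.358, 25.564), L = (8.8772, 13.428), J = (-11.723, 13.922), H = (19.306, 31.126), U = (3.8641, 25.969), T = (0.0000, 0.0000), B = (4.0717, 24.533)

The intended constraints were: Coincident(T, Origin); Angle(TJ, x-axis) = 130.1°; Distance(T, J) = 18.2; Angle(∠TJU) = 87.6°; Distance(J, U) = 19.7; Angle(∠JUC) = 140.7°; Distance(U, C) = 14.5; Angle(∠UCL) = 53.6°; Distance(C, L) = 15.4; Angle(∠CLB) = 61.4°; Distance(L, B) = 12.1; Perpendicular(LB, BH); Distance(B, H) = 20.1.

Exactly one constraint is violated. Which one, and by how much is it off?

Distance(B, H) = 20.1 — off by 3.50.

T = (0.00, 0.00) ✓; TJ at 130.1° ✓; |TJ| = 18.20 ✓; ∠TJU = 87.60° ✓; |JU| = 19.70 ✓; ∠JUC = 140.7° ✓; |UC| = 14.50 ✓; ∠UCL = 53.60° ✓; |CL| = 15.40 ✓; ∠CLB = 61.40° ✓; |LB| = 12.10 ✓; ∠(LB, BH) = 90.00° ✓; |BH| = 16.60 ✗.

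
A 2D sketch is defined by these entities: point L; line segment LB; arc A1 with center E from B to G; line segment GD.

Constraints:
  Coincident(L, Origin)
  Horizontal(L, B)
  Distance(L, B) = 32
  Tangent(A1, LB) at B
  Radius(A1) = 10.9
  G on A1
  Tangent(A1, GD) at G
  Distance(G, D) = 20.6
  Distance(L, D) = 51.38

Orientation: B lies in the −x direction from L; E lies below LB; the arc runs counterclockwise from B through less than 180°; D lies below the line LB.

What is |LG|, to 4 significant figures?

44.60

Checks: |LB| = 32.00 ✓; |EG| = 10.90 ✓; ∠(EG, GD) = 90.00° ✓; |GD| = 20.60 ✓; |LD| = 51.38 ✓.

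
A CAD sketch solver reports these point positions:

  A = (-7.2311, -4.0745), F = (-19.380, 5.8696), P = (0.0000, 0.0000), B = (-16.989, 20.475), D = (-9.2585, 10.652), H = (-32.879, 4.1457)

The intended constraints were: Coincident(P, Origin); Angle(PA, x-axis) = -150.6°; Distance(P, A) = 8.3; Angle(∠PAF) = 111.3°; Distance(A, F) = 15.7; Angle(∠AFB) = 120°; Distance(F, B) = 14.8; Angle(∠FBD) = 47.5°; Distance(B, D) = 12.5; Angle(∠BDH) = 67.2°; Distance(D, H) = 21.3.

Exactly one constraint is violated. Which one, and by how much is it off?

Distance(D, H) = 21.3 — off by 3.20.

P = (0.00, 0.00) ✓; PA at -150.6° ✓; |PA| = 8.300 ✓; ∠PAF = 111.3° ✓; |AF| = 15.70 ✓; ∠AFB = 120.0° ✓; |FB| = 14.80 ✓; ∠FBD = 47.50° ✓; |BD| = 12.50 ✓; ∠BDH = 67.20° ✓; |DH| = 24.50 ✗.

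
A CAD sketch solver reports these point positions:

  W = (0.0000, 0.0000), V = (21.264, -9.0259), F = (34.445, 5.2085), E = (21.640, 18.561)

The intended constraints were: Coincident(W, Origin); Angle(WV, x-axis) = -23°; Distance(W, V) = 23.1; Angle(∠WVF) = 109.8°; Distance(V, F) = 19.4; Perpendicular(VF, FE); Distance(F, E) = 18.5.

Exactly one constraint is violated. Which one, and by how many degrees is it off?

Perpendicular(VF, FE) — off by 3.40°.

W = (0.00, 0.00) ✓; WV at -23.00° ✓; |WV| = 23.10 ✓; ∠WVF = 109.8° ✓; |VF| = 19.40 ✓; ∠(VF, FE) = 86.60° ✗; |FE| = 18.50 ✓.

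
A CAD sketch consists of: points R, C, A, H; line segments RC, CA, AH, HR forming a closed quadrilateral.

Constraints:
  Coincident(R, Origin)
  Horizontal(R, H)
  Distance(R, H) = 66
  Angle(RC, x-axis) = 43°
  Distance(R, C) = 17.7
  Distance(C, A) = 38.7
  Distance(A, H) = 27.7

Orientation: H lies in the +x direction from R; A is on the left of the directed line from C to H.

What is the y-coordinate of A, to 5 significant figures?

22.718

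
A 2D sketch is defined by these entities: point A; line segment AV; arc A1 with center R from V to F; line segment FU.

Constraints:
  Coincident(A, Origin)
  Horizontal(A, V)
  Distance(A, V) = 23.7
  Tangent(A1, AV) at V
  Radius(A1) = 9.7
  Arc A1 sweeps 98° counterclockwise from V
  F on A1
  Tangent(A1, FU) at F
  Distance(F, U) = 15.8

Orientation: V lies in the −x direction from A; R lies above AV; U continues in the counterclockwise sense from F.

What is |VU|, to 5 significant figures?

27.705

A is at the origin; AV is horizontal with |AV| = 23.7 and V on the −x side, so V = (-23.700, 0.0000). Since A1 is tangent to AV there, RV ⟂ AV, so R = V + (0, 9.7) = (-23.700, 9.7000). On A1, V sits at bearing -90° from R; a 98° counterclockwise sweep puts F at bearing 8°, so F = R + 9.7·(cos 8°, sin 8°) = (-14.094, 11.050). Tangency of A1 to FU means the radius RF is perpendicular to FU, so FU runs along (−sin 8°, cos 8°); with |FU| = 15.8, U = (-16.293, 26.696). Then |VU| = |U − V| = 27.705.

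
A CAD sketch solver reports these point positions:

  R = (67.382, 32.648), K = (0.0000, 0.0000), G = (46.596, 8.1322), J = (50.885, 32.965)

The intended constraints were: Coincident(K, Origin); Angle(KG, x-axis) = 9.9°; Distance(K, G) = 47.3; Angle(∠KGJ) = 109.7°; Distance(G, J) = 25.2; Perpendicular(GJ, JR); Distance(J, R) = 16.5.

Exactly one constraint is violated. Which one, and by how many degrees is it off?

Perpendicular(GJ, JR) — off by 8.70°.

K = (0.00, 0.00) ✓; KG at 9.900° ✓; |KG| = 47.30 ✓; ∠KGJ = 109.7° ✓; |GJ| = 25.20 ✓; ∠(GJ, JR) = 81.30° ✗; |JR| = 16.50 ✓.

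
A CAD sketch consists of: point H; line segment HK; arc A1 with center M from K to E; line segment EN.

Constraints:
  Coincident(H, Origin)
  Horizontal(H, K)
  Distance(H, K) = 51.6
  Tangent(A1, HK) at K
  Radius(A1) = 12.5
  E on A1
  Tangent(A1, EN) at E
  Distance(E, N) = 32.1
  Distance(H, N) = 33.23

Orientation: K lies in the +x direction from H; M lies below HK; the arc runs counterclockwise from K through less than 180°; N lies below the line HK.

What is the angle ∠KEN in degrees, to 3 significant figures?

157°

Checks: |ME| = 12.50 ✓; ∠(ME, EN) = 90.00° ✓; |EN| = 32.10 ✓; |HN| = 33.23 ✓.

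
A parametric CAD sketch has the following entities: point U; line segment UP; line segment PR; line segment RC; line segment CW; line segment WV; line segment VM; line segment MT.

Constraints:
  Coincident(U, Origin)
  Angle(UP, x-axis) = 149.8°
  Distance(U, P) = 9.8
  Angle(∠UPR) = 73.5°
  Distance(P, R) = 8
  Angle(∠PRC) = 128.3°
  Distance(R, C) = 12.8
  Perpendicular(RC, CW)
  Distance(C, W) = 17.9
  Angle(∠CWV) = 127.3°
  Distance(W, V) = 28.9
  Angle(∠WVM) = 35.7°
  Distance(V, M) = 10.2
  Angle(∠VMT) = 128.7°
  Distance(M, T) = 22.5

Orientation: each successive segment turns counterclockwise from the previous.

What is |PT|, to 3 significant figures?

21.7

U is at the origin; UP runs at 149.8° with length 9.8, so P = (-8.47, 4.93). ∠UPR = 73.5° gives PR at -104° from the x-axis; with |PR| = 8.0, R = (-10.4, -2.84). ∠PRC = 128.3° gives RC at -52.0° from the x-axis; with |RC| = 12.8, C = (-2.48, -12.9). The perpendicularity gives CW at right angles to RC, so CW runs at 38.0°; with |CW| = 17.9, W = (11.6, -1.91). ∠CWV = 127.3° gives WV at 90.7° from the x-axis; with |WV| = 28.9, V = (11.3, 27.0). ∠WVM = 35.7° gives VM at -125° from the x-axis; with |VM| = 10.2, M = (5.42, 18.6). ∠VMT = 128.7° gives MT at -73.7° from the x-axis; with |MT| = 22.5, T = (11.7, -2.96). Then |PT| = |T − P| = 21.7.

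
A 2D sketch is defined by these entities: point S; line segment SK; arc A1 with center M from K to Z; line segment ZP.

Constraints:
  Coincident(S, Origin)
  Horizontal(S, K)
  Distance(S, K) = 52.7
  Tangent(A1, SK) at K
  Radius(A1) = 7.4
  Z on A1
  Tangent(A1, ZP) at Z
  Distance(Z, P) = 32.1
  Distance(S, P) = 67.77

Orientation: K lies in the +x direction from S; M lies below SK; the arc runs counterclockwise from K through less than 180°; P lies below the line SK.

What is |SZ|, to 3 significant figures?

46.6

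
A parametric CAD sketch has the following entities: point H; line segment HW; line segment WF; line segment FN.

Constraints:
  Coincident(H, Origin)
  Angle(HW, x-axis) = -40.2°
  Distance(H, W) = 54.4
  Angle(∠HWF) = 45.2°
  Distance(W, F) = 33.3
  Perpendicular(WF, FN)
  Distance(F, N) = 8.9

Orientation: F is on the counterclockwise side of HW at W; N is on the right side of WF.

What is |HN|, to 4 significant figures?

47.77

H is at the origin; HW runs at -40.2° with length 54.4, so W = 54.4·(cos -40.2°, sin -40.2°) = (41.55, -35.11). ∠HWF = 45.2°, so WF runs at -40.2° + (180° − 45.2°) = 94.60° from the x-axis; with |WF| = 33.3, F = W + 33.3·(cos 94.60°, sin 94.60°) = (38.88, -1.920). WF is perpendicular to FN; with |FN| = 8.9 on the right of WF, N = F + 8.9·(0.9968, 0.08020) = (47.75, -1.206). Then |HN| = |N − H| = 47.77.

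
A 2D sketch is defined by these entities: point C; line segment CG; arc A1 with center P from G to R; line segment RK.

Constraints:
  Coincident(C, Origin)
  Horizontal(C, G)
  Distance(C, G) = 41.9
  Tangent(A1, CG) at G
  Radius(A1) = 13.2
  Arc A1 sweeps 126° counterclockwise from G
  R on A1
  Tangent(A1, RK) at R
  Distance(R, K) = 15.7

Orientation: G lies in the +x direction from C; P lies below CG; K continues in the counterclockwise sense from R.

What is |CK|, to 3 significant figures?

52.6

C is at the origin; C and G share the same y with |CG| = 41.9 and G on the +x side, so G = (41.9, 0.00). The tangent condition forces PG to be normal to CG, so P = G + (0, -13.2) = (41.9, -13.2). On A1, G sits at bearing 90° from P; a 126° counterclockwise sweep puts R at bearing 216°, so R = P + 13.2·(cos 216°, sin 216°) = (31.2, -21.0). Tangency of A1 to RK means the radius PR is perpendicular to RK, so RK runs along (−sin 216°, cos 216°); with |RK| = 15.7, K = (40.4, -33.7). Then |CK| = |K − C| = 52.6.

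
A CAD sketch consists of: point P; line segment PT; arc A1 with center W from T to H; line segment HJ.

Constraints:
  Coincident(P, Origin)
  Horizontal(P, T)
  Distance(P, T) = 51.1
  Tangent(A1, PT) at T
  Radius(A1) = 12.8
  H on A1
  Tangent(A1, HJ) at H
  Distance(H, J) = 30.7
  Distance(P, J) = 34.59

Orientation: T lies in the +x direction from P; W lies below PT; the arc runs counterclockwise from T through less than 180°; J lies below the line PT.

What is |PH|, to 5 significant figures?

41.730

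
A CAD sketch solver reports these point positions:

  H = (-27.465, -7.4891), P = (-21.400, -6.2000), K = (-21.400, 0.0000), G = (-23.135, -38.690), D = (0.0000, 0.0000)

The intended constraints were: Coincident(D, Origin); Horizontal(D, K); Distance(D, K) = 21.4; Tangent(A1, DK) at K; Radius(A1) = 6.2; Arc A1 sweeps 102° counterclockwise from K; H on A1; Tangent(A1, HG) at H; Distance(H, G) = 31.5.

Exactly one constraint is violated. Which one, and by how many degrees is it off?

Tangent(A1, HG) at H — off by 4.10°.

D = (0.00, 0.00) ✓; D.y = 0.00, K.y = 0.00 ✓; |DK| = 21.40 ✓; ∠(PK, KD) = 90.00° ✓; |PK| = 6.200 ✓; bearing(P→H) − bearing(P→K) = 102.0° ✓; |PH| = 6.200 ✓; ∠(PH, HG) = 94.10° ✗; |HG| = 31.50 ✓.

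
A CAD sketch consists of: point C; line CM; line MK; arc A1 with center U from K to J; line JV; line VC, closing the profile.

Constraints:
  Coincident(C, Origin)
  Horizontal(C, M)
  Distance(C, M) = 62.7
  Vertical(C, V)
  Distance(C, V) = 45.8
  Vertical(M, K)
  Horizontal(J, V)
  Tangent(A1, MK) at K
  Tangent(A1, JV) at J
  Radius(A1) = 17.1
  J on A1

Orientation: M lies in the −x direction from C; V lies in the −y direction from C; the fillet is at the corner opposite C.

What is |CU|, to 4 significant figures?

53.88

C and V share the same x with |CV| = 45.8 and V on the −y side, so V = (0.000, -45.80). The virtual corner opposite C is at (-62.70, -45.80). Since A1 is tangent to MK there, UK ⟂ MK and the tangent condition forces UJ to be normal to JV, with radius 17.1, so the center U sits 17.1 in from both sides at U = (-45.60, -28.70). Then |CU| = |U − C| = 53.88.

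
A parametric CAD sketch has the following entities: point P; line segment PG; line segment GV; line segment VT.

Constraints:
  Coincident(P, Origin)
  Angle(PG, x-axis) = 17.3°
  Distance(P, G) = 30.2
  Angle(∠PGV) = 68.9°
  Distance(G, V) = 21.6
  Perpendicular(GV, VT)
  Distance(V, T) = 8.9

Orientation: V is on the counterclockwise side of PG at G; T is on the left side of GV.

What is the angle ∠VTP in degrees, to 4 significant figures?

150.9°

P is at the origin; PG runs at 17.3° with length 30.2, so G = 30.2·(cos 17.3°, sin 17.3°) = (28.83, 8.981). ∠PGV = 68.9°, so GV runs at 17.3° + (180° − 68.9°) = 128.4° from the x-axis; with |GV| = 21.6, V = G + 21.6·(cos 128.4°, sin 128.4°) = (15.42, 25.91). GV is perpendicular to VT; with |VT| = 8.9 on the left of GV, T = V + 8.9·(-0.7837, -0.6211) = (8.442, 20.38). Then cos ∠VTP = TV·TP / (|TV||TP|), giving 150.9°.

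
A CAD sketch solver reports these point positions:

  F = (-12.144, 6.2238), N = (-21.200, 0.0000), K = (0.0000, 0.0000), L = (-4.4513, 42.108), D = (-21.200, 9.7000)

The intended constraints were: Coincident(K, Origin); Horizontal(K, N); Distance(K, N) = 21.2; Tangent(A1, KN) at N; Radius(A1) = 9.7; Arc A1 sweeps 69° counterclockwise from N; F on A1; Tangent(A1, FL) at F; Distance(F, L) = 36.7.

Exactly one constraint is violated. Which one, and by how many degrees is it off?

Tangent(A1, FL) at F — off by 8.90°.

K = (0.00, 0.00) ✓; K.y = 0.00, N.y = 0.00 ✓; |KN| = 21.20 ✓; ∠(DN, NK) = 90.00° ✓; |DN| = 9.700 ✓; bearing(D→F) − bearing(D→N) = 69.00° ✓; |DF| = 9.700 ✓; ∠(DF, FL) = 81.10° ✗; |FL| = 36.70 ✓.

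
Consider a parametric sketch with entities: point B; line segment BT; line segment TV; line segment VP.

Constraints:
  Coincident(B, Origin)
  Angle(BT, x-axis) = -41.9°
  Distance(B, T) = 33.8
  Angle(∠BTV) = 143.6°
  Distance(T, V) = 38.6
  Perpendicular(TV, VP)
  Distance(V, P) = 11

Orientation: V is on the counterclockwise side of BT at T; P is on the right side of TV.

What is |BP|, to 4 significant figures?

72.77

∠BTV = 143.6°, so TV runs at -41.9° + (180° − 143.6°) = -5.500° from the x-axis; with |TV| = 38.6, V = T + 38.6·(cos -5.500°, sin -5.500°) = (63.58, -26.27). TV ⟂ VP; with |VP| = 11.0 on the right of TV, P = V + 11.0·(-0.09585, -0.9954) = (62.53, -37.22). Then |BP| = |P − B| = 72.77.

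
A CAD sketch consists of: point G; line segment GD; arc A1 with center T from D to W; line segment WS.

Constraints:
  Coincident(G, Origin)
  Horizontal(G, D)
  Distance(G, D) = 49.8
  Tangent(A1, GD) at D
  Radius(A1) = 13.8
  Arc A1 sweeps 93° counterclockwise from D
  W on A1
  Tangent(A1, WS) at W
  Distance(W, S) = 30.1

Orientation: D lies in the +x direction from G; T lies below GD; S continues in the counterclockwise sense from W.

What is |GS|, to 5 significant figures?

58.316

On A1, D sits at bearing 90° from T; a 93° counterclockwise sweep puts W at bearing 183°, so W = T + 13.8·(cos 183°, sin 183°) = (36.019, -14.522). A1 meets WS tangentially, so TW is at right angles to WS, so WS runs along (−sin 183°, cos 183°); with |WS| = 30.1, S = (37.594, -44.581). Then |GS| = |S − G| = 58.316.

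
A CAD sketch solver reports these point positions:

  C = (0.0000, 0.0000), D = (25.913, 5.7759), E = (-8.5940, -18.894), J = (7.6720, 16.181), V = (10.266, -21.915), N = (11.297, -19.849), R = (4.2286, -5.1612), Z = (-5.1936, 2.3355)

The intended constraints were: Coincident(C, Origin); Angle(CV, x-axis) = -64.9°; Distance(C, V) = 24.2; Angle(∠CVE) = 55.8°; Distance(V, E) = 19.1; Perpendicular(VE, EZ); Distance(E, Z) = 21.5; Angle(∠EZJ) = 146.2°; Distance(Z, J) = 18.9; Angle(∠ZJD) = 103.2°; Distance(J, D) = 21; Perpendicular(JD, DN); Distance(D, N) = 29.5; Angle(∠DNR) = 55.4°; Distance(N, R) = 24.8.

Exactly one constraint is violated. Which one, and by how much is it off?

Distance(N, R) = 24.8 — off by 8.50.

C = (0.00, 0.00) ✓; CV at -64.90° ✓; |CV| = 24.20 ✓; ∠CVE = 55.80° ✓; |VE| = 19.10 ✓; ∠(VE, EZ) = 90.00° ✓; |EZ| = 21.50 ✓; ∠EZJ = 146.2° ✓; |ZJ| = 18.90 ✓; ∠ZJD = 103.2° ✓; |JD| = 21.00 ✓; ∠(JD, DN) = 90.00° ✓; |DN| = 29.50 ✓; ∠DNR = 55.40° ✓; |NR| = 16.30 ✗.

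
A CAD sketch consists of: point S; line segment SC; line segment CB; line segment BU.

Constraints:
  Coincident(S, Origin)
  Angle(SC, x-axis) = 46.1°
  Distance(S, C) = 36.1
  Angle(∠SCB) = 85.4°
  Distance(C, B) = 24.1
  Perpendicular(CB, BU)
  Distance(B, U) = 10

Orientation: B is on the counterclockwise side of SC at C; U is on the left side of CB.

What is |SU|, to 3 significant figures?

33.5

∠SCB = 85.4°, so CB runs at 46.1° + (180° − 85.4°) = 141° from the x-axis; with |CB| = 24.1, B = C + 24.1·(cos 141°, sin 141°) = (6.38, 41.3). CB ⟂ BU; with |BU| = 10.0 on the left of CB, U = B + 10.0·(-0.633, -0.774) = (0.0484, 33.5). Then |SU| = |U − S| = 33.5.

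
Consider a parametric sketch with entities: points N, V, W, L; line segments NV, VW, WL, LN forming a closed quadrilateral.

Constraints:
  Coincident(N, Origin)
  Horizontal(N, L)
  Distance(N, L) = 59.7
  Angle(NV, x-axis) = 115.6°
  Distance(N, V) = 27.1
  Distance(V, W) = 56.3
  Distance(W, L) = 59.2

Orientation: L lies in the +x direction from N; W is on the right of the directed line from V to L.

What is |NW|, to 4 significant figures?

29.43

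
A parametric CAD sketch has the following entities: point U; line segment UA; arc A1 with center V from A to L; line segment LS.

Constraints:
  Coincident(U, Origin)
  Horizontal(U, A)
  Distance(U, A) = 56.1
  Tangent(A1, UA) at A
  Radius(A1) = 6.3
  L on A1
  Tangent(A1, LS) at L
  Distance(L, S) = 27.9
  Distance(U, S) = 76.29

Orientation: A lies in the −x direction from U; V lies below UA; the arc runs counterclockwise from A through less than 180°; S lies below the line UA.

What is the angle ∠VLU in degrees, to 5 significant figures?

19.356°

U is at the origin; UA is horizontal with |UA| = 56.1 and A on the −x side, so A = (-56.100, 0.0000). A1 meets UA tangentially, so VA is at right angles to UA, so V = A + (0, -6.3) = (-56.100, -6.3000). Since VL ⟂ LS (tangency), |VS| = √(6.3² + 27.9²) = 28.602 regardless of where L sits on A1. So S lies on both circle(U, 76.29) and circle(V, 28.602); the below-UA intersection is S = (-69.436, -31.603). L is the foot of the tangent from S: L = (-62.183, -4.6622).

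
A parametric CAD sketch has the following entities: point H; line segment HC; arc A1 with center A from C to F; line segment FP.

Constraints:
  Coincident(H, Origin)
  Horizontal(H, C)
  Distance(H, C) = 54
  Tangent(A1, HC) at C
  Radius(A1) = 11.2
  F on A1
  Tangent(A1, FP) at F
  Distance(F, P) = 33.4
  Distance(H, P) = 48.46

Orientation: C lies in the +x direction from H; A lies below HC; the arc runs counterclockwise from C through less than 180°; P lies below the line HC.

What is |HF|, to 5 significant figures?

44.222

H is at the origin; H and C share the same y with |HC| = 54.0 and C on the +x side, so C = (54.000, 0.0000). The tangent condition forces AC to be normal to HC, so A = C + (0, -11.2) = (54.000, -11.200). Since AF ⟂ FP (tangency), |AP| = √(11.2² + 33.4²) = 35.228 regardless of where F sits on A1. So P lies on both circle(H, 48.46) and circle(A, 35.228); the below-HC intersection is P = (30.626, -37.556). F is the foot of the tangent from P: F = (43.693, -6.8182).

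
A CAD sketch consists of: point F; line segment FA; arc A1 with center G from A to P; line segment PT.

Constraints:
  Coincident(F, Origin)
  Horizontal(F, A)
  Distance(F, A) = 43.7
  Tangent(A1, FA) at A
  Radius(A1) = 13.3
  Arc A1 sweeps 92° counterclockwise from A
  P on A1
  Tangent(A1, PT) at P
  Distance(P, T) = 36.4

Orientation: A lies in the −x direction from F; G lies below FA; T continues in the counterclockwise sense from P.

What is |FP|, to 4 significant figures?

58.63

F is at the origin; F and A share the same y with |FA| = 43.7 and A on the −x side, so A = (-43.70, 0.000). The tangent condition forces GA to be normal to FA, so G = A + (0, -13.3) = (-43.70, -13.30). On A1, A sits at bearing 90° from G; a 92° counterclockwise sweep puts P at bearing 182°, so P = G + 13.3·(cos 182°, sin 182°) = (-56.99, -13.76). Then |FP| = |P − F| = 58.63.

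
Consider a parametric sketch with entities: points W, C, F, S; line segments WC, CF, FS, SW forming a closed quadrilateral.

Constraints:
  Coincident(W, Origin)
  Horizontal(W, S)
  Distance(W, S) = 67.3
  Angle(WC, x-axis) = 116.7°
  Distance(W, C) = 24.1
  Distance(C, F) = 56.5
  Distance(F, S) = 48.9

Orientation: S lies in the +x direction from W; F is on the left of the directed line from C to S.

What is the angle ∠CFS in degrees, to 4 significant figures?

100.3°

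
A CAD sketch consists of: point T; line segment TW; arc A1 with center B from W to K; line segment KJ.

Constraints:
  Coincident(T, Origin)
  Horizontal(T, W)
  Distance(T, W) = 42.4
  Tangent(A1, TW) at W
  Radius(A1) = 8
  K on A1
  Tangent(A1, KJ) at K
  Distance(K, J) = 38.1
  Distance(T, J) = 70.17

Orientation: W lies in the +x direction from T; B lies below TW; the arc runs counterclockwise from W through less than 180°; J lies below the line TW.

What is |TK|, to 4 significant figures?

37.30

T is at the origin; TW is horizontal with |TW| = 42.4 and W on the +x side, so W = (42.40, 0.000). Since A1 is tangent to TW there, BW ⟂ TW, so B = W + (0, -8) = (42.40, -8.000). Since BK ⟂ KJ (tangency), |BJ| = √(8.0² + 38.1²) = 38.93 regardless of where K sits on A1. So J lies on both circle(T, 70.17) and circle(B, 38.93); the below-TW intersection is J = (53.60, -45.28). K is the foot of the tangent from J: K = (35.37, -11.83).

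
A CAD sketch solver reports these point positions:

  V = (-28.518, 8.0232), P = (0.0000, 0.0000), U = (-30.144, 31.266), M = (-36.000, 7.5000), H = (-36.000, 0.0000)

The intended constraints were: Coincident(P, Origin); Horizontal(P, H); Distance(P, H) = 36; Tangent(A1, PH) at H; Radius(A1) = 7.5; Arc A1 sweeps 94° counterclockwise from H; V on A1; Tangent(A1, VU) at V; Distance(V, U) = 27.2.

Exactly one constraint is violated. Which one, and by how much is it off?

Distance(V, U) = 27.2 — off by 3.90.

P = (0.00, 0.00) ✓; P.y = 0.00, H.y = 0.00 ✓; |PH| = 36.00 ✓; ∠(MH, HP) = 90.00° ✓; |MH| = 7.500 ✓; bearing(M→V) − bearing(M→H) = 94.00° ✓; |MV| = 7.500 ✓; ∠(MV, VU) = 90.00° ✓; |VU| = 23.30 ✗.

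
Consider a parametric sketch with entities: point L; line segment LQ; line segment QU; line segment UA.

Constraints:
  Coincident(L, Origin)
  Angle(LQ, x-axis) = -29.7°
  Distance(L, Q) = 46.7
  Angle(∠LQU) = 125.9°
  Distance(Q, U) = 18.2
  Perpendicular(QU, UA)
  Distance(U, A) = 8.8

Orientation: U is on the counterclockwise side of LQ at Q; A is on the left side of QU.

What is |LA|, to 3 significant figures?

54.0

L is at the origin; LQ runs at -29.7° with length 46.7, so Q = 46.7·(cos -29.7°, sin -29.7°) = (40.6, -23.1). ∠LQU = 125.9°, so QU runs at -29.7° + (180° − 125.9°) = 24.4° from the x-axis; with |QU| = 18.2, U = Q + 18.2·(cos 24.4°, sin 24.4°) = (57.1, -15.6). QU ⟂ UA; with |UA| = 8.8 on the left of QU, A = U + 8.8·(-0.413, 0.911) = (53.5, -7.61). Then |LA| = |A − L| = 54.0.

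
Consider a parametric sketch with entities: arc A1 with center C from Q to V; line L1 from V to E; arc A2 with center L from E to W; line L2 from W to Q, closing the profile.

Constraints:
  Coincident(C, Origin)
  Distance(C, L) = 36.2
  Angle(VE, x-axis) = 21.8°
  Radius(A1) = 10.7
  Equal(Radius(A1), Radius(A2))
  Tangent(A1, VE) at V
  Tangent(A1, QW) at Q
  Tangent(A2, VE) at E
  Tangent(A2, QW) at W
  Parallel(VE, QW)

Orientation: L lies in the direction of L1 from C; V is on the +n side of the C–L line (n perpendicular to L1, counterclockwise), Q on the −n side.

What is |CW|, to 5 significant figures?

37.748

Tangency of A1 to both parallel lines with radius 10.7 puts V and Q at C ± 10.7·n: V = (-3.9736, 9.9348), Q = (3.9736, -9.9348). Equal radii place E and W the same way about L: E = L + 10.7·n = (29.638, 23.378), W = L − 10.7·n = (37.585, 3.5087). Then |CW| = |W − C| = 37.748.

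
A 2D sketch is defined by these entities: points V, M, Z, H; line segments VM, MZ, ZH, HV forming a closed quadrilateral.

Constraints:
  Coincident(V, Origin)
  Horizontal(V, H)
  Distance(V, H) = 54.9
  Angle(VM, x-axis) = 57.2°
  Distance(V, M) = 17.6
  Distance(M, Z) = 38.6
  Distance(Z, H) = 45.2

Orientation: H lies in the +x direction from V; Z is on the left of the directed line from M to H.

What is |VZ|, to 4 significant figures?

55.88

Checks: |MZ| = 38.60 ✓; |ZH| = 45.20 ✓.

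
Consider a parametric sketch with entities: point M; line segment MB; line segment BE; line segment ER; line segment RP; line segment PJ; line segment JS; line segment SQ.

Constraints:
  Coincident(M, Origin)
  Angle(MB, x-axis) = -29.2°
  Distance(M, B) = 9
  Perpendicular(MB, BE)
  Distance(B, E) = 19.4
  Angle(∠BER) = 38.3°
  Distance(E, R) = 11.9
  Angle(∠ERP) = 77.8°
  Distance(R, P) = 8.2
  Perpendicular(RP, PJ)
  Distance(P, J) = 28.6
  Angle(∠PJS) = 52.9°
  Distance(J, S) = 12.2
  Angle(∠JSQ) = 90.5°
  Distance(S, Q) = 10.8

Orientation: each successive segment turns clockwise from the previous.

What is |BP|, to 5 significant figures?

6.4537

∠BER = 38.3° gives ER at 99.100° from the x-axis; with |ER| = 11.9, R = (-3.4903, -9.5752). ∠ERP = 77.8° gives RP at -3.1000° from the x-axis; with |RP| = 8.2, P = (4.6977, -10.019). Then |BP| = |P − B| = 6.4537.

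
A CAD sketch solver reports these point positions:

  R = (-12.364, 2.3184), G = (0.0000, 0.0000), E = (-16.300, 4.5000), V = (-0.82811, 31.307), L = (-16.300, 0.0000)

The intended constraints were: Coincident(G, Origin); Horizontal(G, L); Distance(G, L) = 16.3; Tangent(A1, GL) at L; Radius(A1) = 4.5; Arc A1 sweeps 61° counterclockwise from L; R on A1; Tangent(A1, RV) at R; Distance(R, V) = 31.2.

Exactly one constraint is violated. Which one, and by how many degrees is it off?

Tangent(A1, RV) at R — off by 7.30°.

G = (0.00, 0.00) ✓; G.y = 0.00, L.y = 0.00 ✓; |GL| = 16.30 ✓; ∠(EL, LG) = 90.00° ✓; |EL| = 4.500 ✓; bearing(E→R) − bearing(E→L) = 61.00° ✓; |ER| = 4.500 ✓; ∠(ER, RV) = 82.70° ✗; |RV| = 31.20 ✓.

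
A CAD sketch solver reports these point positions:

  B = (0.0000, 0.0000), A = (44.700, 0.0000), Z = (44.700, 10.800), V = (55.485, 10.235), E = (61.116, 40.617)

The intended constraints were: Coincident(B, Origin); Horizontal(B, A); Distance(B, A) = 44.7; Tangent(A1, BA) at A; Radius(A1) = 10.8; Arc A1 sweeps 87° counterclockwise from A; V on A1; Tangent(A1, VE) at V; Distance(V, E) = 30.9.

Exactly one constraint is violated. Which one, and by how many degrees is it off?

Tangent(A1, VE) at V — off by 7.50°.

B = (0.00, 0.00) ✓; B.y = 0.00, A.y = 0.00 ✓; |BA| = 44.70 ✓; ∠(ZA, AB) = 90.00° ✓; |ZA| = 10.80 ✓; bearing(Z→V) − bearing(Z→A) = 87.00° ✓; |ZV| = 10.80 ✓; ∠(ZV, VE) = 97.50° ✗; |VE| = 30.90 ✓.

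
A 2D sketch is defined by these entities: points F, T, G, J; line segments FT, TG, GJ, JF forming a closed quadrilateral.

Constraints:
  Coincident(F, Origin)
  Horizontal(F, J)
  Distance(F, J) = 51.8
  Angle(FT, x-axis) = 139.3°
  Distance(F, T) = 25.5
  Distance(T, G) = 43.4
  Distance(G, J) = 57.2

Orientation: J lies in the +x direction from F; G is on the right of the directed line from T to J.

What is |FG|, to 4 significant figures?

22.60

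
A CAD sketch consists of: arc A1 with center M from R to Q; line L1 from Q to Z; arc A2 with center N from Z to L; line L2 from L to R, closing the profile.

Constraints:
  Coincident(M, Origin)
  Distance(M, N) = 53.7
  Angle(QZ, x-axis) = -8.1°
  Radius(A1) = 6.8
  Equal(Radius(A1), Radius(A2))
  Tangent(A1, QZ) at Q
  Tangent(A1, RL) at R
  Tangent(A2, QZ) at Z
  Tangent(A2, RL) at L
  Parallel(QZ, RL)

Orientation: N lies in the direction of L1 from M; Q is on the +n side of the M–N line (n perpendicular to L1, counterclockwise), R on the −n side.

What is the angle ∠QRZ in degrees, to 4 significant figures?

75.79°

The slot axis is L1's direction at -8.1°, so u = (cos -8.1°, sin -8.1°) = (0.9900, -0.1409) and n = (−sin -8.1°, cos -8.1°) = (0.1409, 0.9900). M is at the origin and N lies 53.7 along u from M, so N = 53.7·u = (53.16, -7.566). Tangency of A1 to both parallel lines with radius 6.8 puts Q and R at M ± 6.8·n: Q = (0.9581, 6.732), R = (-0.9581, -6.732). Equal radii place Z and L the same way about N: Z = N + 6.8·n = (54.12, -0.8342), L = N − 6.8·n = (52.21, -14.30). Then cos ∠QRZ = RQ·RZ / (|RQ||RZ|), giving 75.79°.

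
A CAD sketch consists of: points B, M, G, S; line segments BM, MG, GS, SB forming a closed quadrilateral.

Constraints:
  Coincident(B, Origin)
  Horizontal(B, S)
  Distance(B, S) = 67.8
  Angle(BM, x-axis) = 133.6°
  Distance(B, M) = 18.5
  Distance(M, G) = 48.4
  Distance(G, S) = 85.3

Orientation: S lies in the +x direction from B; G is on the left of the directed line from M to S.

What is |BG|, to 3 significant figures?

58.5

B is at the origin; BS is horizontal with |BS| = 67.8 and S in +x, so S = (67.8, 0). BM runs at 133.6° with |BM| = 18.5, so M = (-12.8, 13.4). G is determined by |MG| = 48.4 and |GS| = 85.3 together: it lies at the intersection of circle(M, 48.4) and circle(S, 85.3). With |MS| = 81.7, the foot of the radical line on MS is 10.6 from M and the perpendicular offset is √(48.4² − 10.6²) = 47.2. Taking the left-of-MS solution: G = (5.47, 58.2).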